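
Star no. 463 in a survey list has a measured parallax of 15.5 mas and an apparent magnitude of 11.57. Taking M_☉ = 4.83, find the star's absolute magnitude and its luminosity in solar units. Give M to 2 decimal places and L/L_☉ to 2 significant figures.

d = 1/p = 1000/15.5 mas = 64.52 pc
M = m − 5 log₁₀ d + 5 = 11.57 − 5·1.8097 + 5 = 7.522
M − M_☉ = 7.522 − 4.83 = 2.692
L/L_☉ = 10^(−0.4 × 2.692) = 0.08382

M ≈ 7.52; L/L_☉ ≈ 0.084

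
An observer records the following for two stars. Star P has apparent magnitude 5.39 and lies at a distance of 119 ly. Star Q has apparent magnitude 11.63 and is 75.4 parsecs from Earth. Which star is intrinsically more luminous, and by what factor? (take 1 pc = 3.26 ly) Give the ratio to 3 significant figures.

Star P: d = 119 ly / 3.26 = 36.50 pc
Star P: M = m − 5 log₁₀ d + 5 = 5.39 − 5·1.5623 + 5 = 2.578
Star Q: M = m − 5 log₁₀ d + 5 = 11.63 − 5·1.8774 + 5 = 7.243
ΔM = M_P − M_Q = 2.578 − (7.243) = -4.665; smaller M is more luminous → Star P.
L ratio = 10^(0.4 |ΔM|) = 10^1.866 = 73.44

Star P is more luminous, by a factor of 73.4.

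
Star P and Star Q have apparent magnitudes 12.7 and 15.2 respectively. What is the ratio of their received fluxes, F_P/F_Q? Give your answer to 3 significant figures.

Magnitude difference = -2.5
Flux ratio = 10^(−0.4 Δm) = 10^(−0.4 × -2.5) = 10^1.000 = 10.00

F_P/F_Q ≈ 10.0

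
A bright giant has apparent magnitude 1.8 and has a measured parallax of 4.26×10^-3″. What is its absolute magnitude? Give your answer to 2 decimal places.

d = 1/p = 1/4.26×10^-3″ = 234.7 pc
5 log₁₀(d/10 pc) = 5 log₁₀(234.7) − 5 = 6.853
M = m − 5 log₁₀(d/10) = 1.8 − 6.853 = -5.053

M ≈ -5.05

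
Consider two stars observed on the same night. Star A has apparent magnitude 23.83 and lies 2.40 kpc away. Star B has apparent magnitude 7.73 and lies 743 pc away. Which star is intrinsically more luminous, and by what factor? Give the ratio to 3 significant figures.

Star B is more luminous, by a factor of 264000.

Star A: d = 2.40 kpc = 2400 pc
Star A: M = m − 5 log₁₀ d + 5 = 23.83 − 5·3.3802 + 5 = 11.929
Star B: M = m − 5 log₁₀ d + 5 = 7.73 − 5·2.8710 + 5 = -1.625
ΔM = M_A − M_B = 11.929 − (-1.625) = 13.554; smaller M is more luminous → Star B.
L ratio = 10^(0.4 |ΔM|) = 10^5.422 = 264000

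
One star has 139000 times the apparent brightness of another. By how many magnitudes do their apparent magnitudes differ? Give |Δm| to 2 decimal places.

|Δm| ≈ 12.86

Pogson: Δm = −2.5 log₁₀(ratio) = −2.5 log₁₀(139000) = −2.5 × 5.1430 = -12.858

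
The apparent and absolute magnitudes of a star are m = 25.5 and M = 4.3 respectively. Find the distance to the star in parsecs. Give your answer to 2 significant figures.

μ = m − M = 21.200
m − M = 5 log₁₀ d − 5
log₁₀ d = (m − M)/5 + 1 = 5.2400
d = 10^5.2400 = 173800 pc

d ≈ 170000 pc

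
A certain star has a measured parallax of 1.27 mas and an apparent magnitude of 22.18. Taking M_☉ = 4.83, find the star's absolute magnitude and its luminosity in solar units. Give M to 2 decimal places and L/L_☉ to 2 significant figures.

M ≈ 12.70; L/L_☉ ≈ 7.1×10^-4

d = 1/p = 1000/1.27 mas = 787.4 pc
M = m − 5 log₁₀ d + 5 = 22.18 − 5·2.8962 + 5 = 12.699
M − M_☉ = 12.699 − 4.83 = 7.869
L/L_☉ = 10^(−0.4 × 7.869) = 7.119×10^-4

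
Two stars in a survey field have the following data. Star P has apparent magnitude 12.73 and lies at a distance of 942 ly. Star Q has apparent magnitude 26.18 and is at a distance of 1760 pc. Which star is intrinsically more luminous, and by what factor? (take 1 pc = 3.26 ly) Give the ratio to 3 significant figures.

Star P: d = 942 ly / 3.26 = 289.0 pc
Star P: M = m − 5 log₁₀ d + 5 = 12.73 − 5·2.4608 + 5 = 5.426
Star Q: M = m − 5 log₁₀ d + 5 = 26.18 − 5·3.2455 + 5 = 14.952
ΔM = M_P − M_Q = 5.426 − (14.952) = -9.527; smaller M is more luminous → Star P.
L ratio = 10^(0.4 |ΔM|) = 10^3.811 = 6466

Star P is more luminous, by a factor of 6470.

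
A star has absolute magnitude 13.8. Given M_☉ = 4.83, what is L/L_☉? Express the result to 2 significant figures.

L/L_☉ ≈ 2.6×10^-4

M − M_☉ = 13.8 − 4.83 = 8.970
L/L_☉ = 10^(−0.4 (M − M_☉)) = 10^-3.588 = 2.582×10^-4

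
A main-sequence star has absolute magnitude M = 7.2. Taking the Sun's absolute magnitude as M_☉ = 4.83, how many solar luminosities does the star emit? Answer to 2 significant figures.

L/L_☉ ≈ 0.11

M − M_☉ = 7.2 − 4.83 = 2.370
L/L_☉ = 10^(−0.4 (M − M_☉)) = 10^-0.948 = 0.1127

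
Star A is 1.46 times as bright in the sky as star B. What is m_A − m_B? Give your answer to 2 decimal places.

m_A − m_B ≈ -0.41

Pogson: Δm = −2.5 log₁₀(ratio) = −2.5 log₁₀(1.46) = −2.5 × 0.1644 = -0.411
Star A is brighter, so it has the smaller magnitude: the difference is negative.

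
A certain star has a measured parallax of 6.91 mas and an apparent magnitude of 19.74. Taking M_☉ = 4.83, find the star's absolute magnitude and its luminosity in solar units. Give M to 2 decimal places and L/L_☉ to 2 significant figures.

M ≈ 13.94; L/L_☉ ≈ 2.3×10^-4

d = 1/p = 1000/6.91 mas = 144.7 pc
M = m − 5 log₁₀ d + 5 = 19.74 − 5·2.1605 + 5 = 13.937
M − M_☉ = 13.937 − 4.83 = 9.107
L/L_☉ = 10^(−0.4 × 9.107) = 2.275×10^-4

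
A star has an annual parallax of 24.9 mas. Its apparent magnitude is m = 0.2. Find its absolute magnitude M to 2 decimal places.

M ≈ -2.82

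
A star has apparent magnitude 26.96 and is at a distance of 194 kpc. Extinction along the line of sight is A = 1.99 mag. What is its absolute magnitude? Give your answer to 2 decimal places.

M ≈ 3.53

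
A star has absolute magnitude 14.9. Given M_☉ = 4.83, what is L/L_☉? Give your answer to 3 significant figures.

L/L_☉ ≈ 9.38×10^-5

M − M_☉ = 14.9 − 4.83 = 10.070
L/L_☉ = 10^(−0.4 (M − M_☉)) = 10^-4.028 = 9.376×10^-5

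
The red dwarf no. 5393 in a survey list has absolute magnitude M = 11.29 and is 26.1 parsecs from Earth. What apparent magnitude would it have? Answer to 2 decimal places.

m = M + 5 log₁₀ d − 5 = 11.29 + 5·1.4166 − 5 = 13.373

m ≈ 13.37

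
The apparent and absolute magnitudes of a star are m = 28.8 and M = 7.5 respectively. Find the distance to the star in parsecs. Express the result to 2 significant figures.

μ = m − M = 21.300
m − M = 5 log₁₀ d − 5
log₁₀ d = (m − M)/5 + 1 = 5.2600
d = 10^5.2600 = 182000 pc

d ≈ 180000 pc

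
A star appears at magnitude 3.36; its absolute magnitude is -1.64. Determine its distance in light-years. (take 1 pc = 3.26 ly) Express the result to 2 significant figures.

d ≈ 330 ly

μ = m − M = 5.000
m − M = 5 log₁₀ d − 5
log₁₀ d = (m − M)/5 + 1 = 2.0000
d = 10^2.0000 = 100.0 pc
= 326.0 ly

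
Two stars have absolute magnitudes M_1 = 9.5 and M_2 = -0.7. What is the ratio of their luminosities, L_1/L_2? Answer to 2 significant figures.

L_1/L_2 ≈ 8.3×10^-5

ΔM = M_1 − M_2 = 10.2
L_1/L_2 = 10^(−0.4 ΔM) = 10^-4.080 = 8.318×10^-5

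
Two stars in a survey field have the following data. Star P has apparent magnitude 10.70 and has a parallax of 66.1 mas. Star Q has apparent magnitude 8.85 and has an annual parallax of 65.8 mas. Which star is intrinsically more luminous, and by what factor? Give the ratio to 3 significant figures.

Star P: p = 66.1 mas = 0.0661″ → d = 1/p = 15.13 pc
Star P: M = m − 5 log₁₀ d + 5 = 10.70 − 5·1.1798 + 5 = 9.801
Star Q: p = 65.8 mas = 0.0658″ → d = 1/p = 15.20 pc
Star Q: M = m − 5 log₁₀ d + 5 = 8.85 − 5·1.1818 + 5 = 7.941
ΔM = M_P − M_Q = 9.801 − (7.941) = 1.860; smaller M is more luminous → Star Q.
L ratio = 10^(0.4 |ΔM|) = 10^0.744 = 5.546

Star Q is more luminous, by a factor of 5.55.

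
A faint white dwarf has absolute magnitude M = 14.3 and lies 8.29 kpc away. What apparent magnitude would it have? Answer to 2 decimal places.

m ≈ 28.89

d = 8.29 kpc = 8290 pc
m = M + 5 log₁₀ d − 5 = 14.3 + 5·3.9186 − 5 = 28.893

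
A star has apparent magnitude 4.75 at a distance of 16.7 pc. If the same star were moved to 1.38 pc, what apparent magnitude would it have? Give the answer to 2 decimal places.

m ≈ -0.66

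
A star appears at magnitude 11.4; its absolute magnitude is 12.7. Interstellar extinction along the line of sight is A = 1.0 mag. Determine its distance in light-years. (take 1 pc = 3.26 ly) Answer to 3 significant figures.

d ≈ 11.3 ly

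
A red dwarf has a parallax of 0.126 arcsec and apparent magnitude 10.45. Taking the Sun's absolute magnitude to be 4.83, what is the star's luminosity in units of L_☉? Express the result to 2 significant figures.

L/L_☉ ≈ 3.6×10^-3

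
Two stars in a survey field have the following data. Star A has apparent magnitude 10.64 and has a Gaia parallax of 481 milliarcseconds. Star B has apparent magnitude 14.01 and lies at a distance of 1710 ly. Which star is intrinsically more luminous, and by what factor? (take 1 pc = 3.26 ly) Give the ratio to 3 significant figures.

Star A: p = 481 mas = 0.481″ → d = 1/p = 2.079 pc
Star A: M = m − 5 log₁₀ d + 5 = 10.64 − 5·0.3179 + 5 = 14.051
Star B: d = 1710 ly / 3.26 = 524.5 pc
Star B: M = m − 5 log₁₀ d + 5 = 14.01 − 5·2.7198 + 5 = 5.411
ΔM = M_A − M_B = 14.051 − (5.411) = 8.640; smaller M is more luminous → Star B.
L ratio = 10^(0.4 |ΔM|) = 10^3.456 = 2857

Star B is more luminous, by a factor of 2860.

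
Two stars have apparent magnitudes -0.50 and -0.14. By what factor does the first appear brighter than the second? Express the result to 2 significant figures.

1.4

Δm = -0.50 − (-0.14) = -0.36
Flux ratio = 10^(−0.4 Δm) = 10^(−0.4 × -0.36) = 10^0.144 = 1.393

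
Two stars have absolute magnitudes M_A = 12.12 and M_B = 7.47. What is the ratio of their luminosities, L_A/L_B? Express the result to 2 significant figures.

L_A/L_B ≈ 0.014

ΔM = M_A − M_B = 4.65
L_A/L_B = 10^(−0.4 ΔM) = 10^-1.860 = 0.01380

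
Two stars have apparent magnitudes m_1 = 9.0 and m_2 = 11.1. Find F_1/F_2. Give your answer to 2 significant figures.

Δm = 9.0 − (11.1) = -2.1
Flux ratio = 10^(−0.4 Δm) = 10^(−0.4 × -2.1) = 10^0.840 = 6.918

F_1/F_2 ≈ 6.9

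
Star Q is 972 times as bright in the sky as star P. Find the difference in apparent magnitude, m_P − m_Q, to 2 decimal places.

Pogson: Δm = −2.5 log₁₀(ratio) = −2.5 log₁₀(972) = −2.5 × 2.9877 = -7.469
Star Q is brighter so has the smaller magnitude: m_P − m_Q is positive.

m_P − m_Q ≈ 7.47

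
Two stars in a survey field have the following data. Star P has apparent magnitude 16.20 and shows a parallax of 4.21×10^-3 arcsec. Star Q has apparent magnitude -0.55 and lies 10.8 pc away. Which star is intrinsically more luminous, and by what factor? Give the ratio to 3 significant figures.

Star P: d = 1/p = 1/4.21×10^-3″ = 237.5 pc
Star P: M = m − 5 log₁₀ d + 5 = 16.20 − 5·2.3757 + 5 = 9.321
Star Q: M = m − 5 log₁₀ d + 5 = -0.55 − 5·1.0334 + 5 = -0.717
ΔM = M_P − M_Q = 9.321 − (-0.717) = 10.039; smaller M is more luminous → Star Q.
L ratio = 10^(0.4 |ΔM|) = 10^4.015 = 10360

Star Q is more luminous, by a factor of 10400.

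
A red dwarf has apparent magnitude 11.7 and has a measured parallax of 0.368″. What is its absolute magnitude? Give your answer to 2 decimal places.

M ≈ 14.53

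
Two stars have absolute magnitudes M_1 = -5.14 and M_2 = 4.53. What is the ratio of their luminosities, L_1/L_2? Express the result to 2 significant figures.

L_1/L_2 ≈ 7400

ΔM = M_1 − M_2 = -9.67
L_1/L_2 = 10^(−0.4 ΔM) = 10^3.868 = 7379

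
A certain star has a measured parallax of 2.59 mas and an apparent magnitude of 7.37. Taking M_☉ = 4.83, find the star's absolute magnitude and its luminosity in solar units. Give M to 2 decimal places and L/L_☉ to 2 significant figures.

d = 1/p = 1000/2.59 mas = 386.1 pc
M = m − 5 log₁₀ d + 5 = 7.37 − 5·2.5867 + 5 = -0.564
M − M_☉ = -0.564 − 4.83 = -5.394
L/L_☉ = 10^(−0.4 × -5.394) = 143.7

M ≈ -0.56; L/L_☉ ≈ 140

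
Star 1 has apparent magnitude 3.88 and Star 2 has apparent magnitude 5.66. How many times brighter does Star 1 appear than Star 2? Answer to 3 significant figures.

Δm = 3.88 − (5.66) = -1.78
Flux ratio = 10^(−0.4 Δm) = 10^(−0.4 × -1.78) = 10^0.712 = 5.152

5.15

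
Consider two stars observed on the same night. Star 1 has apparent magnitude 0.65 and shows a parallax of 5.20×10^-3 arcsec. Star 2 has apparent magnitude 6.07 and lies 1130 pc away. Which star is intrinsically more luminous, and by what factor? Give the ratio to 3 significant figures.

Star 1 is more luminous, by a factor of 4.26.

Star 1: d = 1/p = 1/5.20×10^-3″ = 192.3 pc
Star 1: M = m − 5 log₁₀ d + 5 = 0.65 − 5·2.2840 + 5 = -5.770
Star 2: M = m − 5 log₁₀ d + 5 = 6.07 − 5·3.0531 + 5 = -4.195
ΔM = M_1 − M_2 = -5.770 − (-4.195) = -1.575; smaller M is more luminous → Star 1.
L ratio = 10^(0.4 |ΔM|) = 10^0.630 = 4.264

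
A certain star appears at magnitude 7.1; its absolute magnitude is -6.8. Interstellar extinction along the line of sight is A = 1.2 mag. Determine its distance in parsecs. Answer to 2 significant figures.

d ≈ 3500 pc

m − M = 5 log₁₀(d/10 pc) + A  ⇒  7.1 − (-6.8) − 1.2 = 5 log₁₀(d/10)
12.700 = 5 log₁₀(d/10)
log₁₀ d = (m − M − A)/5 + 1 = 3.5400
d = 10^3.5400 = 3467 pc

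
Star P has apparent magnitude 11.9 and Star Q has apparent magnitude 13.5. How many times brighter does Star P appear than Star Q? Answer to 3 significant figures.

4.37

Δm = 11.9 − (13.5) = -1.6
Flux ratio = 10^(−0.4 Δm) = 10^(−0.4 × -1.6) = 10^0.640 = 4.365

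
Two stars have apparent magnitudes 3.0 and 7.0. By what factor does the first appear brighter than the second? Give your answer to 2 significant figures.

Magnitude difference = -4.0
Flux ratio = 10^(−0.4 Δm) = 10^(−0.4 × -4.0) = 10^1.600 = 39.81

40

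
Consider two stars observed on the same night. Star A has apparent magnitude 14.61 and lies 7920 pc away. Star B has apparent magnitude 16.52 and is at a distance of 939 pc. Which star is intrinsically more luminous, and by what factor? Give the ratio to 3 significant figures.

Star A is more luminous, by a factor of 413.

Star A: M = m − 5 log₁₀ d + 5 = 14.61 − 5·3.8987 + 5 = 0.116
Star B: M = m − 5 log₁₀ d + 5 = 16.52 − 5·2.9727 + 5 = 6.657
ΔM = M_A − M_B = 0.116 − (6.657) = -6.540; smaller M is more luminous → Star A.
L ratio = 10^(0.4 |ΔM|) = 10^2.616 = 413.2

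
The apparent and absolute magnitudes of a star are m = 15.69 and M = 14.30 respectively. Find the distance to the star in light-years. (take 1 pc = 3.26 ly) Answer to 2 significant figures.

d ≈ 62 ly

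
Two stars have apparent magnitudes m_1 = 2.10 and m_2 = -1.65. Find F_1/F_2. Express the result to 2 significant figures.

Magnitude difference = 3.75
Flux ratio = 10^(−0.4 Δm) = 10^(−0.4 × 3.75) = 10^-1.500 = 0.03162

F_1/F_2 ≈ 0.032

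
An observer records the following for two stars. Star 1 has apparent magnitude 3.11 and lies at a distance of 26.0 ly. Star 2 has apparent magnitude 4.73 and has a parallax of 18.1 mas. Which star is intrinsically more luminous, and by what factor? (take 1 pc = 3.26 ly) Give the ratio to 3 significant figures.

Star 1: d = 26.0 ly / 3.26 = 7.975 pc
Star 1: M = m − 5 log₁₀ d + 5 = 3.11 − 5·0.9018 + 5 = 3.601
Star 2: p = 18.1 mas = 0.0181″ → d = 1/p = 55.25 pc
Star 2: M = m − 5 log₁₀ d + 5 = 4.73 − 5·1.7423 + 5 = 1.018
ΔM = M_1 − M_2 = 3.601 − (1.018) = 2.583; smaller M is more luminous → Star 2.
L ratio = 10^(0.4 |ΔM|) = 10^1.033 = 10.79

Star 2 is more luminous, by a factor of 10.8.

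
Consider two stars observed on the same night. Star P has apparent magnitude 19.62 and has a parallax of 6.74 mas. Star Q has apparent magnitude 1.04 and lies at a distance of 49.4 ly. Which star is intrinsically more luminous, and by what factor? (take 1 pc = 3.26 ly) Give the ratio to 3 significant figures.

Star Q is more luminous, by a factor of 282000.

Star P: p = 6.74 mas = 6.74×10^-3″ → d = 1/p = 148.4 pc
Star P: M = m − 5 log₁₀ d + 5 = 19.62 − 5·2.1713 + 5 = 13.763
Star Q: d = 49.4 ly / 3.26 = 15.15 pc
Star Q: M = m − 5 log₁₀ d + 5 = 1.04 − 5·1.1805 + 5 = 0.137
ΔM = M_P − M_Q = 13.763 − (0.137) = 13.626; smaller M is more luminous → Star Q.
L ratio = 10^(0.4 |ΔM|) = 10^5.450 = 282100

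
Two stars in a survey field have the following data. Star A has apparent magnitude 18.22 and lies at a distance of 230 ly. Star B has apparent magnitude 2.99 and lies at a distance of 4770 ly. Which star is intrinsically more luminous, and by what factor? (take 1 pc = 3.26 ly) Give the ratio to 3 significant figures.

Star B is more luminous, by a factor of 5.32×10^8.

Star A: d = 230 ly / 3.26 = 70.55 pc
Star A: M = m − 5 log₁₀ d + 5 = 18.22 − 5·1.8485 + 5 = 13.977
Star B: d = 4770 ly / 3.26 = 1463 pc
Star B: M = m − 5 log₁₀ d + 5 = 2.99 − 5·3.1653 + 5 = -7.837
ΔM = M_A − M_B = 13.977 − (-7.837) = 21.814; smaller M is more luminous → Star B.
L ratio = 10^(0.4 |ΔM|) = 10^8.726 = 5.316×10^8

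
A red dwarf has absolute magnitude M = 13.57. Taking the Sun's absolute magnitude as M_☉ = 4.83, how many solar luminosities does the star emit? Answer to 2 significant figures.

L/L_☉ ≈ 3.2×10^-4

M − M_☉ = 13.57 − 4.83 = 8.740
L/L_☉ = 10^(−0.4 (M − M_☉)) = 10^-3.496 = 3.192×10^-4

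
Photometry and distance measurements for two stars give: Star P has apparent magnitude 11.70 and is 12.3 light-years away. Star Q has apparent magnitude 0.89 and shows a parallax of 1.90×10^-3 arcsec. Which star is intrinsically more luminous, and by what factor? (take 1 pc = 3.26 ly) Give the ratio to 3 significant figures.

Star Q is more luminous, by a factor of 4.10×10^8.

Star P: d = 12.3 ly / 3.26 = 3.773 pc
Star P: M = m − 5 log₁₀ d + 5 = 11.70 − 5·0.5767 + 5 = 13.817
Star Q: d = 1/p = 1/1.90×10^-3″ = 526.3 pc
Star Q: M = m − 5 log₁₀ d + 5 = 0.89 − 5·2.7212 + 5 = -7.716
ΔM = M_P − M_Q = 13.817 − (-7.716) = 21.533; smaller M is more luminous → Star Q.
L ratio = 10^(0.4 |ΔM|) = 10^8.613 = 4.103×10^8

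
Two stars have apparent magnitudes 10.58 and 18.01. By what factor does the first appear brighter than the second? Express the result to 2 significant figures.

940

Magnitude difference = -7.43
Flux ratio = 10^(−0.4 Δm) = 10^(−0.4 × -7.43) = 10^2.972 = 937.6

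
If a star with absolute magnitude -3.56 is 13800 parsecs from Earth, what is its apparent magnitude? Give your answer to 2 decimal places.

m ≈ 12.14

m = M + 5 log₁₀ d − 5 = -3.56 + 5·4.1399 − 5 = 12.139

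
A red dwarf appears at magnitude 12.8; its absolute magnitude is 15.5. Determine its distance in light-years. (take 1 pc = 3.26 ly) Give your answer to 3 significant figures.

d ≈ 9.40 ly

μ = m − M = -2.700
m − M = 5 log₁₀ d − 5
log₁₀ d = (m − M)/5 + 1 = 0.4600
d = 10^0.4600 = 2.884 pc
= 9.402 ly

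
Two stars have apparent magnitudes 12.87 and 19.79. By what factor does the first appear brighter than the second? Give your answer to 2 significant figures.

590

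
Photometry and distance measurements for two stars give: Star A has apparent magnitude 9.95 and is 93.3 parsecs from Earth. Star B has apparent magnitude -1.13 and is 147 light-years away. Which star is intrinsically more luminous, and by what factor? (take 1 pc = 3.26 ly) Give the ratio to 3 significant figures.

Star B is more luminous, by a factor of 6320.

Star A: M = m − 5 log₁₀ d + 5 = 9.95 − 5·1.9699 + 5 = 5.101
Star B: d = 147 ly / 3.26 = 45.09 pc
Star B: M = m − 5 log₁₀ d + 5 = -1.13 − 5·1.6541 + 5 = -4.400
ΔM = M_A − M_B = 5.101 − (-4.400) = 9.501; smaller M is more luminous → Star B.
L ratio = 10^(0.4 |ΔM|) = 10^3.800 = 6316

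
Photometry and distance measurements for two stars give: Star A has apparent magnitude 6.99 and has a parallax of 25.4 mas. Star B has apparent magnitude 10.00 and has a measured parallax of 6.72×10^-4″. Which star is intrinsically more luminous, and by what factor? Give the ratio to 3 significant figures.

Star A: p = 25.4 mas = 0.0254″ → d = 1/p = 39.37 pc
Star A: M = m − 5 log₁₀ d + 5 = 6.99 − 5·1.5952 + 5 = 4.014
Star B: d = 1/p = 1/6.72×10^-4″ = 1488 pc
Star B: M = m − 5 log₁₀ d + 5 = 10.00 − 5·3.1726 + 5 = -0.863
ΔM = M_A − M_B = 4.014 − (-0.863) = 4.877; smaller M is more luminous → Star B.
L ratio = 10^(0.4 |ΔM|) = 10^1.951 = 89.32

Star B is more luminous, by a factor of 89.3.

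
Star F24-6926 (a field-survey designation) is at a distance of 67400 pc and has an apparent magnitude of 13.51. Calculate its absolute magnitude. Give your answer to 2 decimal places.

M ≈ -5.63

5 log₁₀(d/10 pc) = 5 log₁₀(67400) − 5 = 19.143
M = m − 5 log₁₀(d/10) = 13.51 − 19.143 = -5.633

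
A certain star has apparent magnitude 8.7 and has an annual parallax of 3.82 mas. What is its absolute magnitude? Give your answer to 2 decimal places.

p = 3.82 mas = 3.82×10^-3″ → d = 1/p = 261.8 pc
5 log₁₀(d/10 pc) = 5 log₁₀(261.8) − 5 = 7.090
M = m − 5 log₁₀(d/10) = 8.7 − 7.090 = 1.610

M ≈ 1.61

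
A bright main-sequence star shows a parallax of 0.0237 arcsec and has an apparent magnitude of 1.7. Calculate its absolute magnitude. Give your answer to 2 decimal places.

d = 1/p = 1/0.0237″ = 42.19 pc
5 log₁₀(d/10 pc) = 5 log₁₀(42.19) − 5 = 3.126
M = m − 5 log₁₀(d/10) = 1.7 − 3.126 = -1.426

M ≈ -1.43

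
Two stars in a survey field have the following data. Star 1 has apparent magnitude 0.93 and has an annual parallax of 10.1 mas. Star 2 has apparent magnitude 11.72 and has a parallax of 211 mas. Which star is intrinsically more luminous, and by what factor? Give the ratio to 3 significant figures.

Star 1 is more luminous, by a factor of 9.03×10^6.

Star 1: p = 10.1 mas = 0.0101″ → d = 1/p = 99.01 pc
Star 1: M = m − 5 log₁₀ d + 5 = 0.93 − 5·1.9957 + 5 = -4.048
Star 2: p = 211 mas = 0.211″ → d = 1/p = 4.739 pc
Star 2: M = m − 5 log₁₀ d + 5 = 11.72 − 5·0.6757 + 5 = 13.341
ΔM = M_1 − M_2 = -4.048 − (13.341) = -17.390; smaller M is more luminous → Star 1.
L ratio = 10^(0.4 |ΔM|) = 10^6.956 = 9.035×10^6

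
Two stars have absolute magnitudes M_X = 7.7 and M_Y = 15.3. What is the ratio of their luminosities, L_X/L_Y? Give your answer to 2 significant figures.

L_X/L_Y ≈ 1100

ΔM = M_X − M_Y = -7.6
L_X/L_Y = 10^(−0.4 ΔM) = 10^3.040 = 1096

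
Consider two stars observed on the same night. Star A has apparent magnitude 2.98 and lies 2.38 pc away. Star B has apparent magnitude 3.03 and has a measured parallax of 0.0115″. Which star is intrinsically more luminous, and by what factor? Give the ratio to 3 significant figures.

Star B is more luminous, by a factor of 1270.

Star A: M = m − 5 log₁₀ d + 5 = 2.98 − 5·0.3766 + 5 = 6.097
Star B: d = 1/p = 1/0.0115″ = 86.96 pc
Star B: M = m − 5 log₁₀ d + 5 = 3.03 − 5·1.9393 + 5 = -1.667
ΔM = M_A − M_B = 6.097 − (-1.667) = 7.764; smaller M is more luminous → Star B.
L ratio = 10^(0.4 |ΔM|) = 10^3.105 = 1275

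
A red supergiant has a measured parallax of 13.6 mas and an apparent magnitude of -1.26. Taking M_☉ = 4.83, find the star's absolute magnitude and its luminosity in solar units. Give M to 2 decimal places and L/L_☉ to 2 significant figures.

M ≈ -5.59; L/L_☉ ≈ 15000

d = 1/p = 1000/13.6 mas = 73.53 pc
M = m − 5 log₁₀ d + 5 = -1.26 − 5·1.8665 + 5 = -5.592
M − M_☉ = -5.592 − 4.83 = -10.422
L/L_☉ = 10^(−0.4 × -10.422) = 14750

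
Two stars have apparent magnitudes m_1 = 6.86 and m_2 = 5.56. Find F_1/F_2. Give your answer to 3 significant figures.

Δm = 6.86 − (5.56) = 1.30
Flux ratio = 10^(−0.4 Δm) = 10^(−0.4 × 1.30) = 10^-0.520 = 0.3020

F_1/F_2 ≈ 0.302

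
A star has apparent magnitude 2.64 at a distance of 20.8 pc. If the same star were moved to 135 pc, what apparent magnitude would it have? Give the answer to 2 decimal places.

m ≈ 6.70

Flux ∝ 1/d², so Δm = 5 log₁₀(d₂/d₁) = 5 log₁₀(135/20.8) = 4.061
m₂ = m₁ + Δm = 2.64 + (4.061) = 6.701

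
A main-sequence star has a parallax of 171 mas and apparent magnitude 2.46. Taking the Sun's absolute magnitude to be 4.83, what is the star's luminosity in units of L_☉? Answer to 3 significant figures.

L/L_☉ ≈ 3.03

d = 1/p = 1000/171 mas = 5.848 pc
M = m − 5 log₁₀ d + 5 = 2.46 − 5·0.7670 + 5 = 3.625
M − M_☉ = 3.625 − 4.83 = -1.205
L/L_☉ = 10^(−0.4 × -1.205) = 3.034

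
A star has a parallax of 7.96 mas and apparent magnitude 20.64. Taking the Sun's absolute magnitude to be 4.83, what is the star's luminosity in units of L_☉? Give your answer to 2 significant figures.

d = 1/p = 1000/7.96 mas = 125.6 pc
M = m − 5 log₁₀ d + 5 = 20.64 − 5·2.0991 + 5 = 15.145
M − M_☉ = 15.145 − 4.83 = 10.315
L/L_☉ = 10^(−0.4 × 10.315) = 7.485×10^-5

L/L_☉ ≈ 7.5×10^-5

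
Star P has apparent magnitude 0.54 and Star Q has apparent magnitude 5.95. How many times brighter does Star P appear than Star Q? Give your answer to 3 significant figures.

146

Δm = 0.54 − (5.95) = -5.41
Flux ratio = 10^(−0.4 Δm) = 10^(−0.4 × -5.41) = 10^2.164 = 145.9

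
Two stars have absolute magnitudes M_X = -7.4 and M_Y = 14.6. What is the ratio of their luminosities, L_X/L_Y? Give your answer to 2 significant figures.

ΔM = M_X − M_Y = -22.0
L_X/L_Y = 10^(−0.4 ΔM) = 10^8.800 = 6.310×10^8

L_X/L_Y ≈ 6.3×10^8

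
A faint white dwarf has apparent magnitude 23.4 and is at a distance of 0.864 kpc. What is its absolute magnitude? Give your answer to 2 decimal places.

d = 0.864 kpc = 864.0 pc
5 log₁₀(d/10 pc) = 5 log₁₀(864.0) − 5 = 9.683
M = m − 5 log₁₀(d/10) = 23.4 − 9.683 = 13.717

M ≈ 13.72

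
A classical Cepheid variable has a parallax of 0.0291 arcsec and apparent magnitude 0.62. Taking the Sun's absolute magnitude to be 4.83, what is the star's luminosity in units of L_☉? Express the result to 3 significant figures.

L/L_☉ ≈ 570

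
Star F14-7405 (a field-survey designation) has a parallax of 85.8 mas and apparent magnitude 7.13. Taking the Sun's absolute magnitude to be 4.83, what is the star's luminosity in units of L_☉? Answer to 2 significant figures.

L/L_☉ ≈ 0.16

d = 1/p = 1000/85.8 mas = 11.66 pc
M = m − 5 log₁₀ d + 5 = 7.13 − 5·1.0665 + 5 = 6.797
M − M_☉ = 6.797 − 4.83 = 1.967
L/L_☉ = 10^(−0.4 × 1.967) = 0.1633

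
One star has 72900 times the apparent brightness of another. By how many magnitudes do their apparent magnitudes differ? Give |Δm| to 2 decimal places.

Pogson: Δm = −2.5 log₁₀(ratio) = −2.5 log₁₀(72900) = −2.5 × 4.8627 = -12.157

|Δm| ≈ 12.16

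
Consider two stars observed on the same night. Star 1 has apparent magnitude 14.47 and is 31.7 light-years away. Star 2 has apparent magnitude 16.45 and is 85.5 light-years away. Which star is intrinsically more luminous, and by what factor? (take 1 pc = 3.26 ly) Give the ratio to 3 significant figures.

Star 2 is more luminous, by a factor of 1.17.

Star 1: d = 31.7 ly / 3.26 = 9.724 pc
Star 1: M = m − 5 log₁₀ d + 5 = 14.47 − 5·0.9878 + 5 = 14.531
Star 2: d = 85.5 ly / 3.26 = 26.23 pc
Star 2: M = m − 5 log₁₀ d + 5 = 16.45 − 5·1.4187 + 5 = 14.356
ΔM = M_1 − M_2 = 14.531 − (14.356) = 0.175; smaller M is more luminous → Star 2.
L ratio = 10^(0.4 |ΔM|) = 10^0.070 = 1.174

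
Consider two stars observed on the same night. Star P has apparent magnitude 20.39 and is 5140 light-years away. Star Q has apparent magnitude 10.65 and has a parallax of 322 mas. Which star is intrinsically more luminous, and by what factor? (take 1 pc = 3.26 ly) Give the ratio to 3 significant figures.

Star P is more luminous, by a factor of 32.7.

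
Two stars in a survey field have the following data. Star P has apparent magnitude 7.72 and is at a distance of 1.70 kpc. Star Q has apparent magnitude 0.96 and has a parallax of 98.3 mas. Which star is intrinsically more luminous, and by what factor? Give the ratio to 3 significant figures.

Star P: d = 1.70 kpc = 1700 pc
Star P: M = m − 5 log₁₀ d + 5 = 7.72 − 5·3.2304 + 5 = -3.432
Star Q: p = 98.3 mas = 0.0983″ → d = 1/p = 10.17 pc
Star Q: M = m − 5 log₁₀ d + 5 = 0.96 − 5·1.0074 + 5 = 0.923
ΔM = M_P − M_Q = -3.432 − (0.923) = -4.355; smaller M is more luminous → Star P.
L ratio = 10^(0.4 |ΔM|) = 10^1.742 = 55.21

Star P is more luminous, by a factor of 55.2.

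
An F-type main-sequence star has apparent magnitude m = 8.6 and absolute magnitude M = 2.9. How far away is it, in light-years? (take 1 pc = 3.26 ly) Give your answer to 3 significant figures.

d ≈ 450 ly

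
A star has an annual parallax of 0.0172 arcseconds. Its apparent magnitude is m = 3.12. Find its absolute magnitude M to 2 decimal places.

M ≈ -0.70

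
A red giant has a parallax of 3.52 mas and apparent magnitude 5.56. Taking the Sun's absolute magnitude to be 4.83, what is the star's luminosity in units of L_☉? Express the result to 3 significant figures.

L/L_☉ ≈ 412

d = 1/p = 1000/3.52 mas = 284.1 pc
M = m − 5 log₁₀ d + 5 = 5.56 − 5·2.4535 + 5 = -1.707
M − M_☉ = -1.707 − 4.83 = -6.537
L/L_☉ = 10^(−0.4 × -6.537) = 412.0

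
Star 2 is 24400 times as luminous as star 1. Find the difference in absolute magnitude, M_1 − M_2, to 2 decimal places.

Pogson: ΔM = −2.5 log₁₀(ratio) = −2.5 log₁₀(24400) = −2.5 × 4.3874 = -10.968
Star 2 is brighter so has the smaller magnitude: M_1 − M_2 is positive.

M_1 − M_2 ≈ 10.97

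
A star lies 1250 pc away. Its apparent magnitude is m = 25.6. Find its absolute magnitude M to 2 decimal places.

M ≈ 15.12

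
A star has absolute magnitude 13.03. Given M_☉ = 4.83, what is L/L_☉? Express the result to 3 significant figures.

M − M_☉ = 13.03 − 4.83 = 8.200
L/L_☉ = 10^(−0.4 (M − M_☉)) = 10^-3.280 = 5.248×10^-4

L/L_☉ ≈ 5.25×10^-4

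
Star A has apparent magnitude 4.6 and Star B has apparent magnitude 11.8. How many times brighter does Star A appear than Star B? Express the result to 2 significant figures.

760

Magnitude difference = -7.2
Flux ratio = 10^(−0.4 Δm) = 10^(−0.4 × -7.2) = 10^2.880 = 758.6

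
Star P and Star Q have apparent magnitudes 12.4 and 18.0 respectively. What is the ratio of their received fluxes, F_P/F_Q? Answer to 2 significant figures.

Δm = 12.4 − (18.0) = -5.6
Flux ratio = 10^(−0.4 Δm) = 10^(−0.4 × -5.6) = 10^2.240 = 173.8

F_P/F_Q ≈ 170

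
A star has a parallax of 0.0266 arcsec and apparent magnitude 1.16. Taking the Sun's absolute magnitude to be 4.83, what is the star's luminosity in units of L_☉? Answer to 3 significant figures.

L/L_☉ ≈ 415

d = 1/p = 1/0.0266″ = 37.59 pc
M = m − 5 log₁₀ d + 5 = 1.16 − 5·1.5751 + 5 = -1.716
M − M_☉ = -1.716 − 4.83 = -6.546
L/L_☉ = 10^(−0.4 × -6.546) = 415.2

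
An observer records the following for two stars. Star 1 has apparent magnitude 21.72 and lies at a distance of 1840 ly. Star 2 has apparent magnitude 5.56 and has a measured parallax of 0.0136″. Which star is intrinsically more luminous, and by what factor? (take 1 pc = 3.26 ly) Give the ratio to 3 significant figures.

Star 1: d = 1840 ly / 3.26 = 564.4 pc
Star 1: M = m − 5 log₁₀ d + 5 = 21.72 − 5·2.7516 + 5 = 12.962
Star 2: d = 1/p = 1/0.0136″ = 73.53 pc
Star 2: M = m − 5 log₁₀ d + 5 = 5.56 − 5·1.8665 + 5 = 1.228
ΔM = M_1 − M_2 = 12.962 − (1.228) = 11.734; smaller M is more luminous → Star 2.
L ratio = 10^(0.4 |ΔM|) = 10^4.694 = 49400

Star 2 is more luminous, by a factor of 49400.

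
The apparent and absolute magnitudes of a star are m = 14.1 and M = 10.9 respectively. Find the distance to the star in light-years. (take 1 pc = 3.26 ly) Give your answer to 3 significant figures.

Distance modulus: m − M = 14.1 − (10.9) = 3.200
m − M = 5 log₁₀ d − 5
log₁₀ d = (m − M)/5 + 1 = 1.6400
d = 10^1.6400 = 43.65 pc
= 142.3 ly

d ≈ 142 ly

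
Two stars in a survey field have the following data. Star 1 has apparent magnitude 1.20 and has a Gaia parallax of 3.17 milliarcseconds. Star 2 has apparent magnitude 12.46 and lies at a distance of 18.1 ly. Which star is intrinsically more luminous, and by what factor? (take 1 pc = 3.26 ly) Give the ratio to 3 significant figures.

Star 1: p = 3.17 mas = 3.17×10^-3″ → d = 1/p = 315.5 pc
Star 1: M = m − 5 log₁₀ d + 5 = 1.20 − 5·2.4989 + 5 = -6.295
Star 2: d = 18.1 ly / 3.26 = 5.552 pc
Star 2: M = m − 5 log₁₀ d + 5 = 12.46 − 5·0.7445 + 5 = 13.738
ΔM = M_1 − M_2 = -6.295 − (13.738) = -20.032; smaller M is more luminous → Star 1.
L ratio = 10^(0.4 |ΔM|) = 10^8.013 = 1.030×10^8

Star 1 is more luminous, by a factor of 1.03×10^8.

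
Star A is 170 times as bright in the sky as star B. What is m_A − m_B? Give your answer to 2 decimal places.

m_A − m_B ≈ -5.58

Pogson: Δm = −2.5 log₁₀(ratio) = −2.5 log₁₀(170) = −2.5 × 2.2304 = -5.576
Star A is brighter, so it has the smaller magnitude: the difference is negative.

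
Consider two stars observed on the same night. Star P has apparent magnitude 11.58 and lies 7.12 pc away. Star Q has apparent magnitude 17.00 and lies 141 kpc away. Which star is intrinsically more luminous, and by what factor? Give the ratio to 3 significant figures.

Star P: M = m − 5 log₁₀ d + 5 = 11.58 − 5·0.8525 + 5 = 12.318
Star Q: d = 141 kpc = 141000 pc
Star Q: M = m − 5 log₁₀ d + 5 = 17.00 − 5·5.1492 + 5 = -3.746
ΔM = M_P − M_Q = 12.318 − (-3.746) = 16.064; smaller M is more luminous → Star Q.
L ratio = 10^(0.4 |ΔM|) = 10^6.425 = 2.664×10^6

Star Q is more luminous, by a factor of 2.66×10^6.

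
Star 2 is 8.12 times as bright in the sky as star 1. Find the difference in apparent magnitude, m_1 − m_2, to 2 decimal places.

Pogson: Δm = −2.5 log₁₀(ratio) = −2.5 log₁₀(8.12) = −2.5 × 0.9096 = -2.274
Star 2 is brighter so has the smaller magnitude: m_1 − m_2 is positive.

m_1 − m_2 ≈ 2.27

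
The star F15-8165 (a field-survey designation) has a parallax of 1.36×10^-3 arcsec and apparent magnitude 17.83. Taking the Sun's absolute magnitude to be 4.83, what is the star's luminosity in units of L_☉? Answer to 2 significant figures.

d = 1/p = 1/1.36×10^-3″ = 735.3 pc
M = m − 5 log₁₀ d + 5 = 17.83 − 5·2.8665 + 5 = 8.498
M − M_☉ = 8.498 − 4.83 = 3.668
L/L_☉ = 10^(−0.4 × 3.668) = 0.03411

L/L_☉ ≈ 0.034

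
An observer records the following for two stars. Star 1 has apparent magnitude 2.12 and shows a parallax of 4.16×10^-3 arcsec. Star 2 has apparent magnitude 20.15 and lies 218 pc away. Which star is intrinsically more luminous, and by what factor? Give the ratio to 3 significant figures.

Star 1 is more luminous, by a factor of 1.98×10^7.

Star 1: d = 1/p = 1/4.16×10^-3″ = 240.4 pc
Star 1: M = m − 5 log₁₀ d + 5 = 2.12 − 5·2.3809 + 5 = -4.785
Star 2: M = m − 5 log₁₀ d + 5 = 20.15 − 5·2.3385 + 5 = 13.458
ΔM = M_1 − M_2 = -4.785 − (13.458) = -18.242; smaller M is more luminous → Star 1.
L ratio = 10^(0.4 |ΔM|) = 10^7.297 = 1.981×10^7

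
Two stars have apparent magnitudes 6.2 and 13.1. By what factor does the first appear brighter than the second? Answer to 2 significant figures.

Δm = 6.2 − (13.1) = -6.9
Flux ratio = 10^(−0.4 Δm) = 10^(−0.4 × -6.9) = 10^2.760 = 575.4

580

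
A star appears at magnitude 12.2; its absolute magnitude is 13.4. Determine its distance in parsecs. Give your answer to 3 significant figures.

Distance modulus: m − M = 12.2 − (13.4) = -1.200
m − M = 5 log₁₀ d − 5
log₁₀ d = (m − M)/5 + 1 = 0.7600
d = 10^0.7600 = 5.754 pc

d ≈ 5.75 pc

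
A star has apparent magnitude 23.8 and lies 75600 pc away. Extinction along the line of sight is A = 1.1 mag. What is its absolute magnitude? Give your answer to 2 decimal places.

5 log₁₀(d/10 pc) = 5 log₁₀(75600) − 5 = 19.393
M = m − 5 log₁₀(d/10) − A = 23.8 − 19.393 − 1.1 = 3.307

M ≈ 3.31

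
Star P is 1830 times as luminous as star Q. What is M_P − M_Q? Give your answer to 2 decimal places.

M_P − M_Q ≈ -8.16

Pogson: ΔM = −2.5 log₁₀(ratio) = −2.5 log₁₀(1830) = −2.5 × 3.2625 = -8.156
Star P is brighter, so it has the smaller magnitude: the difference is negative.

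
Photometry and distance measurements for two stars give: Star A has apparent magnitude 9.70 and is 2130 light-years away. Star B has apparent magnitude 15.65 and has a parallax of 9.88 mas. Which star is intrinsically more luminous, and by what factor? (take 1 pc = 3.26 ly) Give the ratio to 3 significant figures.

Star A is more luminous, by a factor of 10000.

Star A: d = 2130 ly / 3.26 = 653.4 pc
Star A: M = m − 5 log₁₀ d + 5 = 9.70 − 5·2.8152 + 5 = 0.624
Star B: p = 9.88 mas = 9.88×10^-3″ → d = 1/p = 101.2 pc
Star B: M = m − 5 log₁₀ d + 5 = 15.65 − 5·2.0052 + 5 = 10.624
ΔM = M_A − M_B = 0.624 − (10.624) = -10.000; smaller M is more luminous → Star A.
L ratio = 10^(0.4 |ΔM|) = 10^4.000 = 9996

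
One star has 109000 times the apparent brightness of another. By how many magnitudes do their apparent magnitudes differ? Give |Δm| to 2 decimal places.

|Δm| ≈ 12.59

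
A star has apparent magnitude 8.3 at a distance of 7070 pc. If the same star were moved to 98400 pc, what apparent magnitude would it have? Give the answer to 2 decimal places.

m ≈ 14.02

Flux ∝ 1/d², so Δm = 5 log₁₀(d₂/d₁) = 5 log₁₀(98400/7070) = 5.718
m₂ = m₁ + Δm = 8.3 + (5.718) = 14.018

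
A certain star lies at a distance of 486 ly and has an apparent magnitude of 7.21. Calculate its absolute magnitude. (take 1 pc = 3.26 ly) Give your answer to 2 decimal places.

M ≈ 1.34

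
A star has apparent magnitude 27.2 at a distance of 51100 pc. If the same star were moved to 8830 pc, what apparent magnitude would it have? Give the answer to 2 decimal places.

m ≈ 23.39

Flux ∝ 1/d², so Δm = 5 log₁₀(d₂/d₁) = 5 log₁₀(8830/51100) = -3.812
m₂ = m₁ + Δm = 27.2 + (-3.812) = 23.388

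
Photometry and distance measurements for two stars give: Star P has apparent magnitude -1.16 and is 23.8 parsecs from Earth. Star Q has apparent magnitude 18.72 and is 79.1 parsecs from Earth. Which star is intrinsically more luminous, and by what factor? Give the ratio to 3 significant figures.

Star P is more luminous, by a factor of 8.11×10^6.

Star P: M = m − 5 log₁₀ d + 5 = -1.16 − 5·1.3766 + 5 = -3.043
Star Q: M = m − 5 log₁₀ d + 5 = 18.72 − 5·1.8982 + 5 = 14.229
ΔM = M_P − M_Q = -3.043 − (14.229) = -17.272; smaller M is more luminous → Star P.
L ratio = 10^(0.4 |ΔM|) = 10^6.909 = 8.106×10^6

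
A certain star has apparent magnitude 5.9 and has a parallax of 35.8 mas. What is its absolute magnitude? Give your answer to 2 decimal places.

M ≈ 3.67

p = 35.8 mas = 0.0358″ → d = 1/p = 27.93 pc
5 log₁₀(d/10 pc) = 5 log₁₀(27.93) − 5 = 2.231
M = m − 5 log₁₀(d/10) = 5.9 − 2.231 = 3.669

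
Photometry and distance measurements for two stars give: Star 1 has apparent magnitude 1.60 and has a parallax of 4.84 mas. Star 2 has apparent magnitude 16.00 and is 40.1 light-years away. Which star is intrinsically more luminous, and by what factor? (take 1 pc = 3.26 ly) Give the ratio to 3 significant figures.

Star 1 is more luminous, by a factor of 1.62×10^8.

Star 1: p = 4.84 mas = 4.84×10^-3″ → d = 1/p = 206.6 pc
Star 1: M = m − 5 log₁₀ d + 5 = 1.60 − 5·2.3152 + 5 = -4.976
Star 2: d = 40.1 ly / 3.26 = 12.30 pc
Star 2: M = m − 5 log₁₀ d + 5 = 16.00 − 5·1.0899 + 5 = 15.550
ΔM = M_1 − M_2 = -4.976 − (15.550) = -20.526; smaller M is more luminous → Star 1.
L ratio = 10^(0.4 |ΔM|) = 10^8.210 = 1.624×10^8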